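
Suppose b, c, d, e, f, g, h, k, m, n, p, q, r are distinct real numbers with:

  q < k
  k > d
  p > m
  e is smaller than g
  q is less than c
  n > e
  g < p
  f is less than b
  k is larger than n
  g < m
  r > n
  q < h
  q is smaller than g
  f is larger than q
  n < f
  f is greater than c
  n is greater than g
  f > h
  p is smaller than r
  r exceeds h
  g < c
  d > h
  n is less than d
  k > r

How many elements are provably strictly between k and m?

2

Chaining upward from m reaches: p, r.
Chaining downward from k reaches: q, h, e, g, n, d, p, r.
Strictly between m and k are those in both lists: p, r — 2 elements.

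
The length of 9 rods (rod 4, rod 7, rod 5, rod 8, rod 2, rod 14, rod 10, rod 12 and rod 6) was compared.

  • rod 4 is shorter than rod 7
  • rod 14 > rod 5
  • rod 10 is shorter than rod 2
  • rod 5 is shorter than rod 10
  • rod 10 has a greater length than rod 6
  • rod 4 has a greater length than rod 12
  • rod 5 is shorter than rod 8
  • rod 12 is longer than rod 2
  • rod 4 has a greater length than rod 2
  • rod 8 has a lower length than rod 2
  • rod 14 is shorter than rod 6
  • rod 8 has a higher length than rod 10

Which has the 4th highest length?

rod 2

The consecutive relations fix a unique order: rod 5 < rod 14 < rod 6 < rod 10 < rod 8 < rod 2 < rod 12 < rod 4 < rod 7.
The 4th largest is rod 2.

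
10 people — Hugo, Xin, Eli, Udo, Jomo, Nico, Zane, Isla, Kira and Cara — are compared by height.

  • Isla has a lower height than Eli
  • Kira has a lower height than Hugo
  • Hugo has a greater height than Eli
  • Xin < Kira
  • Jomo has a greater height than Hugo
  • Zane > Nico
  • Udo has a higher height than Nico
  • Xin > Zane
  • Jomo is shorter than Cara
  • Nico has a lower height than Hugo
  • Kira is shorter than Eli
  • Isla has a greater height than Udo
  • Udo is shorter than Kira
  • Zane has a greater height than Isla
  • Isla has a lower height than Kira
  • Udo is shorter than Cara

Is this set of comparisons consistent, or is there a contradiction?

The single ordering Nico < Udo < Isla < Zane < Xin < Kira < Eli < Hugo < Jomo < Cara satisfies every listed relation, so no contradiction arises.

consistent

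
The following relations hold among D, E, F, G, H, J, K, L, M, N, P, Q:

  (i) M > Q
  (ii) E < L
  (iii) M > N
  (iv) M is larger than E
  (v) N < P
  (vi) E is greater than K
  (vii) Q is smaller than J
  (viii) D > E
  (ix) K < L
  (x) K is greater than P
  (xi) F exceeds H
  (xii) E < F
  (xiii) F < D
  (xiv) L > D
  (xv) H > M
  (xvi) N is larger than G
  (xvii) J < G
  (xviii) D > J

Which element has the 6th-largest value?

E

The consecutive relations fix a unique order: Q < J < G < N < P < K < E < M < H < F < D < L.
Counting 6 from the largest end gives E.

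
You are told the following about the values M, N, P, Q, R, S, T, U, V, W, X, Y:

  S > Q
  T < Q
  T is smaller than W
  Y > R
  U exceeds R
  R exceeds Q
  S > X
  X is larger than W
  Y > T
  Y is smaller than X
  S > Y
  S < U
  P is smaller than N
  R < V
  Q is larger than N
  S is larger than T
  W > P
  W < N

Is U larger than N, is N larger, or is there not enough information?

N < Q and Q < R give N < R.
Then R < Y extends the chain to Y.
With Y < X: N < Q < R < Y < X.
With X < S: N < Q < R < Y < X < S.
With S < U: N < Q < R < Y < X < S < U.
So U is larger.

U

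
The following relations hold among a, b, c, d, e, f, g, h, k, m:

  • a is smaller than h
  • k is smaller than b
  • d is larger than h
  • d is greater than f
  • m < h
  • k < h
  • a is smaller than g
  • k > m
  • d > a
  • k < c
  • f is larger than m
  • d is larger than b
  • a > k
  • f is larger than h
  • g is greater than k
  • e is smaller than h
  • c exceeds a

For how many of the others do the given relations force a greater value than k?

The elements the relations force above k are a, g, b, h, f, c, d — no chain reaches any other.
That is 7.

7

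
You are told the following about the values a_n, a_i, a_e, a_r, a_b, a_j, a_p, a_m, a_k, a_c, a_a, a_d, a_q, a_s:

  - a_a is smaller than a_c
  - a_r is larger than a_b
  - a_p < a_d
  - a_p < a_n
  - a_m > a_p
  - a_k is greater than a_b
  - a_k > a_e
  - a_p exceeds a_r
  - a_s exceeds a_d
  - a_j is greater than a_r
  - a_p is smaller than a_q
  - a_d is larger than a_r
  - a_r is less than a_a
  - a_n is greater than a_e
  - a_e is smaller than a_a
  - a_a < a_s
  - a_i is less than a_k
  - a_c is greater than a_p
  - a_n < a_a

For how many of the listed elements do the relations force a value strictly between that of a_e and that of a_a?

The relations place a_e below a_a. An element lies strictly between them when it is forced above a_e and also forced below a_a.
Above a_e: {a_n, a_c, a_s, a_k}. Below a_a: {a_b, a_r, a_p, a_n}.
Intersection: {a_n} — 1.

1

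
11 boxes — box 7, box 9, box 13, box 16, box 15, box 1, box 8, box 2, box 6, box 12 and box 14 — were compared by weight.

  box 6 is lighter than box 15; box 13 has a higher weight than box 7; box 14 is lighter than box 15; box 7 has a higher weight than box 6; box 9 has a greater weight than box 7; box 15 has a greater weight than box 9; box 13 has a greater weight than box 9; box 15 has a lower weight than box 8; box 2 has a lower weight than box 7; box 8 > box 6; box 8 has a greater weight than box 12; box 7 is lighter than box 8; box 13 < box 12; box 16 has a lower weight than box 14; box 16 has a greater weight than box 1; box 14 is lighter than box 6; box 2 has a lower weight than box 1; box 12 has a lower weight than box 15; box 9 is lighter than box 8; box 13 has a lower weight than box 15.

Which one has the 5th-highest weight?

Piecing the relations together gives one ordering: box 2 < box 1 < box 16 < box 14 < box 6 < box 7 < box 9 < box 13 < box 12 < box 15 < box 8.
The 5th largest is box 9.

box 9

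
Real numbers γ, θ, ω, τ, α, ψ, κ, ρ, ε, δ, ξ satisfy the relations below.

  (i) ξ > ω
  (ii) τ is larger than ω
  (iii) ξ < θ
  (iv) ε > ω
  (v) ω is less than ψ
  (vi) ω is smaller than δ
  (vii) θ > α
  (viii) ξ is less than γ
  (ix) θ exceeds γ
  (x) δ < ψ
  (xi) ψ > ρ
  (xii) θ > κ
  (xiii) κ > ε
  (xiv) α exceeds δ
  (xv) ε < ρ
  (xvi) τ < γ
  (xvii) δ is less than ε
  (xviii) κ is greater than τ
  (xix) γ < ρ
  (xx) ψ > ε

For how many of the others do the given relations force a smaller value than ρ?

6

The elements the relations force below ρ are ω, ξ, τ, δ, ε, γ — no chain reaches any other.
That is 6.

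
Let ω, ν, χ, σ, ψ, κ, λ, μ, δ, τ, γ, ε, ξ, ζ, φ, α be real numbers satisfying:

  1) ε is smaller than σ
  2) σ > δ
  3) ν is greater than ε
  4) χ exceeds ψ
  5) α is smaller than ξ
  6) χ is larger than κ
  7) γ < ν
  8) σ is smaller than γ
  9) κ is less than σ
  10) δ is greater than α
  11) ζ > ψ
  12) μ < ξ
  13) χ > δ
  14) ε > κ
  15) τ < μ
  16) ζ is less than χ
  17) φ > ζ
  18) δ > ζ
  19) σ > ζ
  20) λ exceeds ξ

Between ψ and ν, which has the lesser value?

Chaining the given relations: ψ < ζ < δ < σ < γ < ν.
So ψ < ν; ψ is the smaller of the two.

ψ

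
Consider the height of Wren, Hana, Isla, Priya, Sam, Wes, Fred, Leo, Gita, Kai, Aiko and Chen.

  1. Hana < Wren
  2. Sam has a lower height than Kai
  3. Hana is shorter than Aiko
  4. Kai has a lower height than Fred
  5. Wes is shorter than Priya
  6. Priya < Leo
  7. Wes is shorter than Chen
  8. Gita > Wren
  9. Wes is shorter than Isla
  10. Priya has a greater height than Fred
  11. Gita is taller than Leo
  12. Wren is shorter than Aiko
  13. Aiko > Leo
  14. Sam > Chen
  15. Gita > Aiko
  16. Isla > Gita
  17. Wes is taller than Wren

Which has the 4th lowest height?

Chen

Piecing the relations together gives one ordering: Hana < Wren < Wes < Chen < Sam < Kai < Fred < Priya < Leo < Aiko < Gita < Isla.
Counting 4 from the smallest end gives Chen.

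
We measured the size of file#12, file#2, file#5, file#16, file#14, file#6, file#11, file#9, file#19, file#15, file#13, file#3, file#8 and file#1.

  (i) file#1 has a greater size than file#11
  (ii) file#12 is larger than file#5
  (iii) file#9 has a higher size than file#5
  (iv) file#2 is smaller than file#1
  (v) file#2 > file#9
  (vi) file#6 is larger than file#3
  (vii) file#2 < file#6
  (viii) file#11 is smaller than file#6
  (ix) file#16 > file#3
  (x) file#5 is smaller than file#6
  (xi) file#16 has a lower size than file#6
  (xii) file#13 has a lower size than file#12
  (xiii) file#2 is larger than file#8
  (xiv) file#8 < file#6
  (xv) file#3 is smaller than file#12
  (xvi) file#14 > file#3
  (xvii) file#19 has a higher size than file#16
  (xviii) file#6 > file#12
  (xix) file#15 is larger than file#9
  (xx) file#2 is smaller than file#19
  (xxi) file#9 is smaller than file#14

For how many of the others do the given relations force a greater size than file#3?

The elements the relations force above file#3 are file#16, file#14, file#12, file#6, file#19 — no chain reaches any other.
That is 5.

5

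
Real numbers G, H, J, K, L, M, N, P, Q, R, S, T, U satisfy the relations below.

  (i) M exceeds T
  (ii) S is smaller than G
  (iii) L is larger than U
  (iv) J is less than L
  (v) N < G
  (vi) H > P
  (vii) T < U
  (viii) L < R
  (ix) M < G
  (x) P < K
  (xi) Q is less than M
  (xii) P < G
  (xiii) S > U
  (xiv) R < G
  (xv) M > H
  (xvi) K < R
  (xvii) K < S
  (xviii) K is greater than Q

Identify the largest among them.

G

Chaining downward from G: directly below it, P, R, S, M, N; then T, Q, K, U, L, H; then J.
That covers every other element, and nothing is given above G, so G is the largest.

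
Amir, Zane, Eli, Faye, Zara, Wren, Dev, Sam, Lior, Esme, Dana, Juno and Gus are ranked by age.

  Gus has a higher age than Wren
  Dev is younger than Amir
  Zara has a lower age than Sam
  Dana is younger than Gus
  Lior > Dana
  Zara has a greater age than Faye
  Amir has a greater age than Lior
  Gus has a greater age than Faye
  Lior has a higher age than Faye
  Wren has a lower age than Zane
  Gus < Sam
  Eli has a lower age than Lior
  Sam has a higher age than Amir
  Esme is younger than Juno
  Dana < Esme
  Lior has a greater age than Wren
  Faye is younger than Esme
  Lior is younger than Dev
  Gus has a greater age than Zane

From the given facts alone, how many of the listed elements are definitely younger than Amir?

The elements the relations force below Amir are Wren, Faye, Eli, Dana, Lior, Dev — no chain reaches any other.
That is 6.

6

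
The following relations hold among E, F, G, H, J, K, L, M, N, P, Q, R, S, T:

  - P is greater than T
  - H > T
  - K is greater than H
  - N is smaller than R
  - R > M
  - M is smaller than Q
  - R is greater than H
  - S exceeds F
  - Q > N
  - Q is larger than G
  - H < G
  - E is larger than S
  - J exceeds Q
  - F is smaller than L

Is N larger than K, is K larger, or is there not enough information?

Following every chain through N: above N we get Q, J, R.
K is not reached, and no chain runs the other way from K to N.
So the given relations leave the order of N and K undetermined.

undetermined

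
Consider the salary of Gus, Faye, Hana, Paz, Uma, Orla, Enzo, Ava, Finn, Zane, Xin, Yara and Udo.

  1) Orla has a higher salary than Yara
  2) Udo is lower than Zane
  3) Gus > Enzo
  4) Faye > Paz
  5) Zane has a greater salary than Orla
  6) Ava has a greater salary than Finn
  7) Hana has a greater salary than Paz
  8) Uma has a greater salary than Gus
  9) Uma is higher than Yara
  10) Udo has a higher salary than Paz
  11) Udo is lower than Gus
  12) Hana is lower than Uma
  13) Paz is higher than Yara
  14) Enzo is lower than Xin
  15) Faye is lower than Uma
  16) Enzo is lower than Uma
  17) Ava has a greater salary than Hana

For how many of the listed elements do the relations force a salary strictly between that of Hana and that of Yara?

Chaining upward from Yara reaches: Paz, Udo, Faye, Gus, Orla, Ava, Zane, Uma.
Chaining downward from Hana reaches: Paz.
Strictly between Yara and Hana are those in both lists: Paz — 1 element.

1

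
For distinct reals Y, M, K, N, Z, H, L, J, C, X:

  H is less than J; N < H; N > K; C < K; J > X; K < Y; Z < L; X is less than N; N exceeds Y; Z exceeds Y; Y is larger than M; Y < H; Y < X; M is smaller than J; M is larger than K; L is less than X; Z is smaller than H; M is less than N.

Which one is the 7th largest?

The consecutive relations fix a unique order: C < K < M < Y < Z < L < X < N < H < J.
The 7th largest is Y.

Y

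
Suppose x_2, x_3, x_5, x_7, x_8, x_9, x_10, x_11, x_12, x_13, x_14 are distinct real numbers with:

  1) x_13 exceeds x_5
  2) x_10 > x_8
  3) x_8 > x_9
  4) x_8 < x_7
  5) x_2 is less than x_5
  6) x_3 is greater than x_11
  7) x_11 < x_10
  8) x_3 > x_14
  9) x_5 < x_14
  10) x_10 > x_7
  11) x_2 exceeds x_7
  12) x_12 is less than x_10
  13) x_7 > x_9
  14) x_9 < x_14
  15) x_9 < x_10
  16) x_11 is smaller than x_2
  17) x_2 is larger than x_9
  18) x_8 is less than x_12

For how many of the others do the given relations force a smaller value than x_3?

7

From x_3 the given relations immediately reach x_11, x_14.
From those, x_9, x_5 — 4 in total.
From those, x_2 — 5 in total.
From those, x_7 — 6 in total.
From those, x_8 — 7 in total.
Nothing else is reachable below x_3; 7 in all.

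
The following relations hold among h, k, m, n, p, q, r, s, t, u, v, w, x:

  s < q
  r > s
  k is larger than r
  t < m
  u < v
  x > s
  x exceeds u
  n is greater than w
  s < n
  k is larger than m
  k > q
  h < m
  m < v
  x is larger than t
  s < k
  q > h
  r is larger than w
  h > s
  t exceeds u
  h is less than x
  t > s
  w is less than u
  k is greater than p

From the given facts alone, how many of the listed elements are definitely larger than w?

8

From w the given relations immediately reach u, n, r.
From those, t, x, v, k — 7 in total.
From those, m — 8 in total.
Nothing else is reachable above w; 8 in all.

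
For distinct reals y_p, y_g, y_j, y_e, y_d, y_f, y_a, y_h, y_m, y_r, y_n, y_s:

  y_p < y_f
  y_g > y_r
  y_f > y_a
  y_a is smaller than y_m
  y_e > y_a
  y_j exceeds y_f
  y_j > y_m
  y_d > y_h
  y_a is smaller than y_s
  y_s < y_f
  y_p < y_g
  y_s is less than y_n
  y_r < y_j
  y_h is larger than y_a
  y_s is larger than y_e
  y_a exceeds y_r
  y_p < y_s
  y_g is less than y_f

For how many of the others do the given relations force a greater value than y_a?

From y_a the given relations immediately reach y_e, y_s, y_h, y_f, y_m.
From those, y_n, y_d, y_j — 8 in total.
Nothing else is reachable above y_a; 8 in all.

8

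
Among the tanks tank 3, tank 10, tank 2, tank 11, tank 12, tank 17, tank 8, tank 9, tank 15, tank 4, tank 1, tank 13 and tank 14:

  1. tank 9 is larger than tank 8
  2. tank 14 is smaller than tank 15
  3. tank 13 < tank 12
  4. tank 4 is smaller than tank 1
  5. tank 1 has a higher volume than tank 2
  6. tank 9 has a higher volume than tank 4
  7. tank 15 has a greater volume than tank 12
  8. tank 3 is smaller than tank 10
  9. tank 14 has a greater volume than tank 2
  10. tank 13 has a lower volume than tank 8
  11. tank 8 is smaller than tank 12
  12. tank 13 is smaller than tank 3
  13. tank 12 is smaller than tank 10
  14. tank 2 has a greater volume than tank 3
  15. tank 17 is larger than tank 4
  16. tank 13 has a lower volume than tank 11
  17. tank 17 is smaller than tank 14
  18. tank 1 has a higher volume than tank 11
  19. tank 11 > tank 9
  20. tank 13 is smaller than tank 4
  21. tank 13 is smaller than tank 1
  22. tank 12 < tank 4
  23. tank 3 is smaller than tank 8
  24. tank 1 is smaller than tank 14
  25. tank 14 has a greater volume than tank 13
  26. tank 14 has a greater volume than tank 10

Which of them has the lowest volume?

tank 3 is not least since tank 13 < tank 3; tank 8 is not least since tank 13 < tank 8; tank 12 is not least since tank 13 < tank 12; tank 2 is not least since tank 3 < tank 2; tank 10 is not least since tank 3 < tank 10; tank 4 is not least since tank 12 < tank 4; tank 9 is not least since tank 8 < tank 9; tank 11 is not least since tank 13 < tank 11; tank 1 is not least since tank 2 < tank 1; tank 17 is not least since tank 4 < tank 17; tank 14 is not least since tank 1 < tank 14; tank 15 is not least since tank 12 < tank 15.
Only tank 13 has nothing below it, so tank 13 is the lowest volume.

tank 13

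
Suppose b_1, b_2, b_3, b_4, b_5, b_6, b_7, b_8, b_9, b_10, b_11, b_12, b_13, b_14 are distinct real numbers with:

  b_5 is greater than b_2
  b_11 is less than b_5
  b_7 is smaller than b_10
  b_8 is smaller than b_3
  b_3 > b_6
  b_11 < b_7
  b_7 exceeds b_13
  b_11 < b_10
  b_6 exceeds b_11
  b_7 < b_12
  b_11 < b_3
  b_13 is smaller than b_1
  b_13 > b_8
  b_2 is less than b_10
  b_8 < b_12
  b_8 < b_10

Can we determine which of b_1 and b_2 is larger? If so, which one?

undetermined

Following every chain through b_2: above b_2 we get b_5, b_10.
b_1 is not reached, and no chain runs the other way from b_1 to b_2.
So the given relations leave the order of b_2 and b_1 undetermined.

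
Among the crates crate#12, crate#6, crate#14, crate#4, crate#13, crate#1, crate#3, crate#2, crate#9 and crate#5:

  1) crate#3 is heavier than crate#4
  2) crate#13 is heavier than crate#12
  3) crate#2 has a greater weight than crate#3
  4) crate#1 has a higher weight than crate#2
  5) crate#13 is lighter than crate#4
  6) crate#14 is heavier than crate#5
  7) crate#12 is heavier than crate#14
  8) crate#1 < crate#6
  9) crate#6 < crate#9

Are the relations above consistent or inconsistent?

consistent

The single ordering crate#5 < crate#14 < crate#12 < crate#13 < crate#4 < crate#3 < crate#2 < crate#1 < crate#6 < crate#9 satisfies every listed relation, so no contradiction arises.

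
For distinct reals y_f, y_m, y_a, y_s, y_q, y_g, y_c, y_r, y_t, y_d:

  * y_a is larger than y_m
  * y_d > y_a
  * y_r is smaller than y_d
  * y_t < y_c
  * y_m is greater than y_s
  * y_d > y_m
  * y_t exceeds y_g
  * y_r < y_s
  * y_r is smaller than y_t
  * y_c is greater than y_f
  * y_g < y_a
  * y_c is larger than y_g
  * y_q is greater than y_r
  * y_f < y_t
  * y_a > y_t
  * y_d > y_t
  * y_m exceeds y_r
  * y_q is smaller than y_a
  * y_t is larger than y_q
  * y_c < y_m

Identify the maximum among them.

y_d

y_g is not greatest since y_g < y_c; y_f is not greatest since y_f < y_c; y_r is not greatest since y_r < y_t; y_q is not greatest since y_q < y_t; y_t is not greatest since y_t < y_d; y_c is not greatest since y_c < y_m; y_s is not greatest since y_s < y_m; y_m is not greatest since y_m < y_d; y_a is not greatest since y_a < y_d.
Only y_d has nothing above it, so y_d is the maximum.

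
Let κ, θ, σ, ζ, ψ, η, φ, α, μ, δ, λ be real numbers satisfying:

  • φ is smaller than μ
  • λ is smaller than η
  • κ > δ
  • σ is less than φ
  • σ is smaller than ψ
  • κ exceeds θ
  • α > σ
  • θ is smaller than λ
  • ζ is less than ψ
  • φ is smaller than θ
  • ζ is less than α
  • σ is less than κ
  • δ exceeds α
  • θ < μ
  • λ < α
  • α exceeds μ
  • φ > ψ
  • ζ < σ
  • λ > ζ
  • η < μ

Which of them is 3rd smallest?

Piecing the relations together gives one ordering: ζ < σ < ψ < φ < θ < λ < η < μ < α < δ < κ.
Counting 3 from the smallest end gives ψ.

ψ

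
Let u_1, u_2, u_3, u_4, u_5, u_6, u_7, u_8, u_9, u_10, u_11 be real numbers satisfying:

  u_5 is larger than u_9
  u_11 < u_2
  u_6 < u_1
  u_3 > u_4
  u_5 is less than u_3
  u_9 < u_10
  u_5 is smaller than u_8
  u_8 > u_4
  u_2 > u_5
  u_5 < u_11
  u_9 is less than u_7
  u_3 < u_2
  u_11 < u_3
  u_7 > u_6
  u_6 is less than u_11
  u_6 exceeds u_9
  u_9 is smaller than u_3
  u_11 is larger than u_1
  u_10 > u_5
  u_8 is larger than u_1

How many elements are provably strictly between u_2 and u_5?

The relations place u_5 below u_2. An element lies strictly between them when it is forced above u_5 and also forced below u_2.
Above u_5: {u_10, u_8, u_11, u_3}. Below u_2: {u_9, u_6, u_4, u_1, u_11, u_3}.
Intersection: {u_11, u_3} — 2.

2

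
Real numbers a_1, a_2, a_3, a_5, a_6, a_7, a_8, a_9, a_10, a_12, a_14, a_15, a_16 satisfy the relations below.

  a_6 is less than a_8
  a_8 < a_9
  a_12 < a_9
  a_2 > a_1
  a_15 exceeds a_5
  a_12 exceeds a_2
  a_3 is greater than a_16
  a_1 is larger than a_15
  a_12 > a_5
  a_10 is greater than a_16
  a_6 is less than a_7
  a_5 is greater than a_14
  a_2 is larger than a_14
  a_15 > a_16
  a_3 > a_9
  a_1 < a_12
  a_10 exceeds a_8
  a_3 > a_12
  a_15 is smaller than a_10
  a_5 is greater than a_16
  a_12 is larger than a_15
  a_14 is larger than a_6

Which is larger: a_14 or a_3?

a_3

Chaining the given relations: a_14 < a_5 < a_15 < a_12 < a_9 < a_3.
So a_14 < a_3; a_3 is the larger of the two.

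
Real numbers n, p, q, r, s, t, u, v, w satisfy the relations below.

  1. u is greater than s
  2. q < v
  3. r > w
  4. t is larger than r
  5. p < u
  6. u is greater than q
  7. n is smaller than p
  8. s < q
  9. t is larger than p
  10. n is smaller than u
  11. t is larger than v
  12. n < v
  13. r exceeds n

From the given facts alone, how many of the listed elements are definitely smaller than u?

The elements the relations force below u are n, p, s, q — no chain reaches any other.
That is 4.

4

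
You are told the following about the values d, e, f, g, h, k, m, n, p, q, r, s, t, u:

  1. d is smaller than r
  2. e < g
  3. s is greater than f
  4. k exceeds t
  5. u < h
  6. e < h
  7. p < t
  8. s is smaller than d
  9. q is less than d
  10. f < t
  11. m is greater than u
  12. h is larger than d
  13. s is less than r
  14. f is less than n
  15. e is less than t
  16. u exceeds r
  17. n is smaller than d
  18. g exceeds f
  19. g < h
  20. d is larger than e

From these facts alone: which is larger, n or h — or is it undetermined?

h

Following the relations from n: n < d < r < u < h.
So h is larger.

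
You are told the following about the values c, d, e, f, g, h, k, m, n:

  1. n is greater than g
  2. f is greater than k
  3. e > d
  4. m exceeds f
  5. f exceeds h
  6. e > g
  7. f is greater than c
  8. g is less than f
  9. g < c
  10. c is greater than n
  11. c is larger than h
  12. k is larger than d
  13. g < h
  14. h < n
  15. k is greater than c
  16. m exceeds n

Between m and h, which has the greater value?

Link the given pairs in sequence: h < n; n < c; c < k; k < f; f < m.
Together: h < n < c < k < f < m.
So h < m; m is the larger of the two.

m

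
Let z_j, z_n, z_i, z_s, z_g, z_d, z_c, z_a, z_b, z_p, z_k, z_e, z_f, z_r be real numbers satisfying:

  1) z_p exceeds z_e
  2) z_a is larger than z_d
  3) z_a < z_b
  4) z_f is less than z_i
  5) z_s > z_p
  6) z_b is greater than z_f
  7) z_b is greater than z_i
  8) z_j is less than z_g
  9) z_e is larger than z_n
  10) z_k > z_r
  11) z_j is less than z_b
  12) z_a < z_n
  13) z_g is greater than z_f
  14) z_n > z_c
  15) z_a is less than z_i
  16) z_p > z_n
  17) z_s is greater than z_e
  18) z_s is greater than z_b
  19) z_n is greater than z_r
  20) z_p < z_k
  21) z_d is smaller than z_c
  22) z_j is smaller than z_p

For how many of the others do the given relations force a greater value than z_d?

The elements the relations force above z_d are z_a, z_c, z_i, z_b, z_n, z_e, z_p, z_k, z_s — no chain reaches any other.
That is 9.

9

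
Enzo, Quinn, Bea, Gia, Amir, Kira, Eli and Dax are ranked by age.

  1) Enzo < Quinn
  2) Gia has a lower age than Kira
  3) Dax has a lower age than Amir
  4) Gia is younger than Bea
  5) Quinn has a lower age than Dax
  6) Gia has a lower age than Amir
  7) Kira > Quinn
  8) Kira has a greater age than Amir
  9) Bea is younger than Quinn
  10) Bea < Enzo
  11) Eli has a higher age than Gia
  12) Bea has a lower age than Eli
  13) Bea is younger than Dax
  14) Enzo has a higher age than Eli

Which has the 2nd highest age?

Chaining the given pairs: Gia < Bea < Eli < Enzo < Quinn < Dax < Amir < Kira.
The 2nd largest is Amir.

Amir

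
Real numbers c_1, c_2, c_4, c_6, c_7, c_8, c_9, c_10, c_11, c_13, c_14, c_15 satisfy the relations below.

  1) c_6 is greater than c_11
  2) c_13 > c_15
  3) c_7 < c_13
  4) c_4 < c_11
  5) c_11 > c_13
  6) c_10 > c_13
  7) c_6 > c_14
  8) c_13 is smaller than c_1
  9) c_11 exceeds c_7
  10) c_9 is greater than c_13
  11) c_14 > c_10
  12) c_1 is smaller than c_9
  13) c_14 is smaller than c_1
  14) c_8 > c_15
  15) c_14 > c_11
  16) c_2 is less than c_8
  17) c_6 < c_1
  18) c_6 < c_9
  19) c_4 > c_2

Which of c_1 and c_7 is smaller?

c_7

Following the relations from c_7: c_7 < c_13 < c_10 < c_14 < c_6 < c_1.
So c_7 < c_1; c_7 is the smaller of the two.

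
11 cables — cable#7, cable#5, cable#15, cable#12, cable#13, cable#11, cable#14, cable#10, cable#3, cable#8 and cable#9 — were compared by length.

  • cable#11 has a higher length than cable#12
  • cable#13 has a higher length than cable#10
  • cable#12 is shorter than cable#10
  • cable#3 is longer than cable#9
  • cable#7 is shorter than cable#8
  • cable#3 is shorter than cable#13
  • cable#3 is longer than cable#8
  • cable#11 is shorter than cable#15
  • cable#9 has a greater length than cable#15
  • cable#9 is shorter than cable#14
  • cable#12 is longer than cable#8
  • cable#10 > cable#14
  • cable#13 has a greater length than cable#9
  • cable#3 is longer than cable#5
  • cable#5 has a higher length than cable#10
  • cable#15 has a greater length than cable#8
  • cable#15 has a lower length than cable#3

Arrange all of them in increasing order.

cable#7 < cable#8 < cable#12 < cable#11 < cable#15 < cable#9 < cable#14 < cable#10 < cable#5 < cable#3 < cable#13

Each adjacent pair is fixed by a given relation: cable#7 < cable#8; cable#8 < cable#12; cable#12 < cable#11; cable#11 < cable#15; cable#15 < cable#9; cable#9 < cable#14; cable#14 < cable#10; cable#10 < cable#5; cable#5 < cable#3; cable#3 < cable#13. Chaining them end to end gives the full order.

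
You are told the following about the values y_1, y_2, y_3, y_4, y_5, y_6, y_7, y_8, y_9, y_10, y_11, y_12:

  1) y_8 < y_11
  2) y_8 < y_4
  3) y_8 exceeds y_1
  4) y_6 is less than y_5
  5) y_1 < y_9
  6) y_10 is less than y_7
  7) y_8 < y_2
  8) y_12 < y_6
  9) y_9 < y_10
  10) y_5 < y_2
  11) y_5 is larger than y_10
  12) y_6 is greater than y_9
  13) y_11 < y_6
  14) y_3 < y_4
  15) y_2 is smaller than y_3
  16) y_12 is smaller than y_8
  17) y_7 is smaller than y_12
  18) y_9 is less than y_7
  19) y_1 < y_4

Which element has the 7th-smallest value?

The consecutive relations fix a unique order: y_1 < y_9 < y_10 < y_7 < y_12 < y_8 < y_11 < y_6 < y_5 < y_2 < y_3 < y_4.
The 7th smallest is y_11.

y_11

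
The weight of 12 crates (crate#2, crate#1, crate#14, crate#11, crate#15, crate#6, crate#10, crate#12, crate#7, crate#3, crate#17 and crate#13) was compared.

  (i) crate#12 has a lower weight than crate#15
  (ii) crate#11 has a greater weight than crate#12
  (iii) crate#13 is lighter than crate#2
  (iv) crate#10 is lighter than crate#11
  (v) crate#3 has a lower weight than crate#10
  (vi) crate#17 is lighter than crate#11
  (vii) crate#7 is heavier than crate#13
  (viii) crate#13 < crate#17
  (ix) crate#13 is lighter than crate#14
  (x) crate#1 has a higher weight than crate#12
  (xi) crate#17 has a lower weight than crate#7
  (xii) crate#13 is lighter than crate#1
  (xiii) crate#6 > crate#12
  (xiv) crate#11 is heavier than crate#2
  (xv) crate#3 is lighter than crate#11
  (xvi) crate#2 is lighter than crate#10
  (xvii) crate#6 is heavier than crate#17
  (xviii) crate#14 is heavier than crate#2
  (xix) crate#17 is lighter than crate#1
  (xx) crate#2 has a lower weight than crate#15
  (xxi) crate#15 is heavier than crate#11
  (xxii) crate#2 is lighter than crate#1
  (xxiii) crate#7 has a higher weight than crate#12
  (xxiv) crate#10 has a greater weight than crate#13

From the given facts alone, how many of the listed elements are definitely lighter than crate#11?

From crate#11 the given relations immediately reach crate#17, crate#12, crate#2, crate#3, crate#10.
From those, crate#13 — 6 in total.
No other element is forced below crate#11 by the given relations, so the count is 6.

6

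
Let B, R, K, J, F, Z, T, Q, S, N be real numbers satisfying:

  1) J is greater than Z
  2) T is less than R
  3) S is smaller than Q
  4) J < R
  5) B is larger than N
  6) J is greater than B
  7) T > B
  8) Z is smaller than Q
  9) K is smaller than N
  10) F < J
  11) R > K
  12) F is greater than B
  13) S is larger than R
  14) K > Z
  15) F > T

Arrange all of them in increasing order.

The consecutive links are each given: Z < K; K < N; N < B; B < T; T < F; F < J; J < R; R < S; S < Q.

Z < K < N < B < T < F < J < R < S < Q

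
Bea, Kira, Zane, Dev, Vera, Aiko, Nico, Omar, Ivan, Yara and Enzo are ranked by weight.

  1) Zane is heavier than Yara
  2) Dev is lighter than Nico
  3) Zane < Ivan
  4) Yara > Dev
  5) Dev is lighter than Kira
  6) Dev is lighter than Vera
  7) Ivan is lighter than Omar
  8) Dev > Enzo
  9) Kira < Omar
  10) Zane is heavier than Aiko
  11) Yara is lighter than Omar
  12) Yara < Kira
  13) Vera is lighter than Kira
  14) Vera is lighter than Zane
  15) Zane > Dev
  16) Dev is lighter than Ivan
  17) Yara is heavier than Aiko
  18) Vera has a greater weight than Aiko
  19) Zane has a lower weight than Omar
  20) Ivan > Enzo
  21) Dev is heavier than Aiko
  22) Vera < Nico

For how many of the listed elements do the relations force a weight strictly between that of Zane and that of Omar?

1

Chaining upward from Zane reaches: Ivan.
Chaining downward from Omar reaches: Enzo, Aiko, Dev, Vera, Yara, Kira, Ivan.
Strictly between Zane and Omar are those in both lists: Ivan — 1 element.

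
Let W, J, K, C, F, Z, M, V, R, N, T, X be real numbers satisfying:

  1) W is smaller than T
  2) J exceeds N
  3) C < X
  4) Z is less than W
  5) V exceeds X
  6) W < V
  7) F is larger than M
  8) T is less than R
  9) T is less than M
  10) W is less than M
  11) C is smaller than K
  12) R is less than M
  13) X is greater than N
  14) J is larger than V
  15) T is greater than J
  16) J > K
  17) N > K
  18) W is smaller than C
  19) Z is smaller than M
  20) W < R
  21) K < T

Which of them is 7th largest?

X

Piecing the relations together gives one ordering: Z < W < C < K < N < X < V < J < T < R < M < F.
The 7th largest is X.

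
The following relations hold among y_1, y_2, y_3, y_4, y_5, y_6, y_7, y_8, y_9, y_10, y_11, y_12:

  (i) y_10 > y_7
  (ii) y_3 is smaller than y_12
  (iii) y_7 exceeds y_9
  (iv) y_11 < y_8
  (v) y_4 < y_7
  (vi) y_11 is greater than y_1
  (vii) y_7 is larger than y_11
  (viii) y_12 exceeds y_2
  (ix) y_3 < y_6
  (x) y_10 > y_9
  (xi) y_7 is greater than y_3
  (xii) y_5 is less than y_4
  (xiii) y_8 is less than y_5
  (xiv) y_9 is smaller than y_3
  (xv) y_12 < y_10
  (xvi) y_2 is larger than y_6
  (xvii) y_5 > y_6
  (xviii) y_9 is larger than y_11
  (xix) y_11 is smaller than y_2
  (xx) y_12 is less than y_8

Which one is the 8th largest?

y_6

The consecutive relations fix a unique order: y_1 < y_11 < y_9 < y_3 < y_6 < y_2 < y_12 < y_8 < y_5 < y_4 < y_7 < y_10.
The 8th largest is y_6.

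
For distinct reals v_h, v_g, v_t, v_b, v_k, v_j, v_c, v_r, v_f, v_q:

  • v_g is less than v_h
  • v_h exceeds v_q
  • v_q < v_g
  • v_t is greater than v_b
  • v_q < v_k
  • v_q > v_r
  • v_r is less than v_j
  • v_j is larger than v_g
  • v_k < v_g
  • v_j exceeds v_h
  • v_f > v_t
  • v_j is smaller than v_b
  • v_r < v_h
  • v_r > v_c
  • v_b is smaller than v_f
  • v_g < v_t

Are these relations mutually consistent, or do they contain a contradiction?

The single ordering v_c < v_r < v_q < v_k < v_g < v_h < v_j < v_b < v_t < v_f satisfies every listed relation, so no contradiction arises.

consistent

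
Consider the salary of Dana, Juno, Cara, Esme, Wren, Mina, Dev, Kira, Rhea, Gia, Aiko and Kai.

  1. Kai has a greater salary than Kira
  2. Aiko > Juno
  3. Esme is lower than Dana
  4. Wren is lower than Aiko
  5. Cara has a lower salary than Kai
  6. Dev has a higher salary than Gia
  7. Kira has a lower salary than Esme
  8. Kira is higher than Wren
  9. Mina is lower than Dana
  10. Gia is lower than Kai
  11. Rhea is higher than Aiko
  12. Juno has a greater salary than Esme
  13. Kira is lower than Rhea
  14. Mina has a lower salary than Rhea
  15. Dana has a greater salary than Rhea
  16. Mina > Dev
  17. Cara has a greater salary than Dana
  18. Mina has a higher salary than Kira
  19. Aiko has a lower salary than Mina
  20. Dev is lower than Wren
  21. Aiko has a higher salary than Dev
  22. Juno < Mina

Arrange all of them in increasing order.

Nothing is placed below Gia, so it is least; from there Gia < Dev; Dev < Wren; Wren < Kira; Kira < Esme; Esme < Juno; Juno < Aiko; Aiko < Mina; Mina < Rhea; Rhea < Dana; Dana < Cara; Cara < Kai, each given directly.

Gia < Dev < Wren < Kira < Esme < Juno < Aiko < Mina < Rhea < Dana < Cara < Kai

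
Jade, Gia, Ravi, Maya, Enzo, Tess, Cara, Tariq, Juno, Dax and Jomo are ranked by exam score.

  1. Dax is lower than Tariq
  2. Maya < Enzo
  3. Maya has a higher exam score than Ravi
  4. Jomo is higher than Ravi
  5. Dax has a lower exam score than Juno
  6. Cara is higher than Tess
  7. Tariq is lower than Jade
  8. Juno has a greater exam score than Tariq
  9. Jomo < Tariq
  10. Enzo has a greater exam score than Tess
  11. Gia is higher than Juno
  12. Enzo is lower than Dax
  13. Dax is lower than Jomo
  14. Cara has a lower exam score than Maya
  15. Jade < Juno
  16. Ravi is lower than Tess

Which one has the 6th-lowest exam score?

The consecutive relations fix a unique order: Ravi < Tess < Cara < Maya < Enzo < Dax < Jomo < Tariq < Jade < Juno < Gia.
Counting 6 from the smallest end gives Dax.

Dax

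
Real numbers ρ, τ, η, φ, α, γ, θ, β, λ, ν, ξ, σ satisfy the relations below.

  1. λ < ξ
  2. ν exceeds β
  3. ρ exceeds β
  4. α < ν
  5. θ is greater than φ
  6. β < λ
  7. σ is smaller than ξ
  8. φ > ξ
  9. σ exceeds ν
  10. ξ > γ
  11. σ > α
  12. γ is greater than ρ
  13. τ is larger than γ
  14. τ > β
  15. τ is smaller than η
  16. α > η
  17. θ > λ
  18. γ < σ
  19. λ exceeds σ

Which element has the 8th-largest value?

η

Piecing the relations together gives one ordering: β < ρ < γ < τ < η < α < ν < σ < λ < ξ < φ < θ.
Counting 8 from the largest end gives η.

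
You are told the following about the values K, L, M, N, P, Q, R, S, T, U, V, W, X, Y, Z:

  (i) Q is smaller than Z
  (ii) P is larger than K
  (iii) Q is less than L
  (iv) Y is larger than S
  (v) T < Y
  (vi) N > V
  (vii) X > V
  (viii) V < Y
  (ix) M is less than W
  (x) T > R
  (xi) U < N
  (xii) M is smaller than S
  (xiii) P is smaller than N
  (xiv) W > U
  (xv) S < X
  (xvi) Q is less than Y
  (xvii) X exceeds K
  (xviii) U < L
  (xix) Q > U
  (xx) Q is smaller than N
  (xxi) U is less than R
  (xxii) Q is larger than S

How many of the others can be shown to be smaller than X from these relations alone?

From X the given relations immediately reach V, S, K.
From those, M — 4 in total.
No other element is forced below X by the given relations, so the count is 4.

4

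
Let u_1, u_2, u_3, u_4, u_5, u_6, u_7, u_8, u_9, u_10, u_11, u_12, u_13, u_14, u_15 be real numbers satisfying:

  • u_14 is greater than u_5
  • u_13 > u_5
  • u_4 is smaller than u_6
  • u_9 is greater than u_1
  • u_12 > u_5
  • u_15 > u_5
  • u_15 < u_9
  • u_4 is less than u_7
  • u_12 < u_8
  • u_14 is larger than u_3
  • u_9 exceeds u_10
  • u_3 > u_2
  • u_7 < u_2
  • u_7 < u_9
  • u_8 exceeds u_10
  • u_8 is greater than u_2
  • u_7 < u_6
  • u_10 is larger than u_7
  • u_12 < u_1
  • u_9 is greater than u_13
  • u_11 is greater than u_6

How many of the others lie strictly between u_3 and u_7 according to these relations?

1

Chaining upward from u_7 reaches: u_6, u_2, u_10, u_11, u_8, u_14, u_9.
Chaining downward from u_3 reaches: u_4, u_2.
Strictly between u_7 and u_3 are those in both lists: u_2 — 1 element.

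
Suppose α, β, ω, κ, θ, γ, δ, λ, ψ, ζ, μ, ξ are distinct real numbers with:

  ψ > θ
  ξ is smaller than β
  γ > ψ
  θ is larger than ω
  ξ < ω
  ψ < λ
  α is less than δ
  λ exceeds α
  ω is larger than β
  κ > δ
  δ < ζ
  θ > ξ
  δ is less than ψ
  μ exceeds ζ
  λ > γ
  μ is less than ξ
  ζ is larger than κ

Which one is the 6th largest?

Chaining the given pairs: α < δ < κ < ζ < μ < ξ < β < ω < θ < ψ < γ < λ.
Counting 6 from the largest end gives β.

β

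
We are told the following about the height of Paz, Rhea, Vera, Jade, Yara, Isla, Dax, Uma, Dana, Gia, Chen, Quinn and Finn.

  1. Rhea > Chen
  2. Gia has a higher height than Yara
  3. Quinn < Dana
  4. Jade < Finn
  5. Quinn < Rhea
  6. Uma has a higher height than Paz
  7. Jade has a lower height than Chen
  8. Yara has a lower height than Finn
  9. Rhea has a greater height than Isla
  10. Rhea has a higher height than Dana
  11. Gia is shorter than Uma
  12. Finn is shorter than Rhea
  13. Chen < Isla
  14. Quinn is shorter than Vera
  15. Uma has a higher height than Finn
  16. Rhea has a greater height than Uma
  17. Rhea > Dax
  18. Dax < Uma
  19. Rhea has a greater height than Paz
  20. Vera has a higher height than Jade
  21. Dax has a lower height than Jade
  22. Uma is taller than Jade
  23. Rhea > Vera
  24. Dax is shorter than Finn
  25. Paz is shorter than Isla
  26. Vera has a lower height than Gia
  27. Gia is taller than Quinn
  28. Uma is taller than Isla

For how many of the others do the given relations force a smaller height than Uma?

Directly below Uma: Paz, Dax, Jade, Finn, Gia, Isla.
One step further: Quinn, Yara, Vera, Chen (10 so far).
Nothing else is reachable below Uma; 10 in all.

10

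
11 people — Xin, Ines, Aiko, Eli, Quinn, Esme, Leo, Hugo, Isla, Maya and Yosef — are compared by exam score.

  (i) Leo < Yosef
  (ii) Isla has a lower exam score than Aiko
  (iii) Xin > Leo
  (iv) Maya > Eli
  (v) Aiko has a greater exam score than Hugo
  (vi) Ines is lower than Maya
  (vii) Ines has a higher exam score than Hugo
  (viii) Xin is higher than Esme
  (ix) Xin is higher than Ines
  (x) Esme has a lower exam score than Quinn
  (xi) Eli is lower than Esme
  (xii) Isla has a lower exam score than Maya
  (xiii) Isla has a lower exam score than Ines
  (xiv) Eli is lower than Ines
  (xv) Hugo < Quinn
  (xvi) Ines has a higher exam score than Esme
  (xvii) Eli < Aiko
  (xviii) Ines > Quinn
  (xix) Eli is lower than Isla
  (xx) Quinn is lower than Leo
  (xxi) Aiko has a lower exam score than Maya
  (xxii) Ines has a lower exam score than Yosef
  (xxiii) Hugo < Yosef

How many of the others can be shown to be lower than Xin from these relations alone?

7

The elements the relations force below Xin are Eli, Esme, Hugo, Isla, Quinn, Ines, Leo — no chain reaches any other.
That is 7.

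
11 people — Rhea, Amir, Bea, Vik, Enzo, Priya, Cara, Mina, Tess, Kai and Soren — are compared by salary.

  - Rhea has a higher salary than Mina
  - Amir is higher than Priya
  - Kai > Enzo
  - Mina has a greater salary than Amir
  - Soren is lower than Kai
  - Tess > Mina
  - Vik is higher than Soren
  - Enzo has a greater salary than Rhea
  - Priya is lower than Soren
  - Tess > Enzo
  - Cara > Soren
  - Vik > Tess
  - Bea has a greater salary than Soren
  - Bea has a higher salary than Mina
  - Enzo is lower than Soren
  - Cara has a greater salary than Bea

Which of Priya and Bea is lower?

The relevant relations are Priya < Amir; Amir < Mina; Mina < Rhea; Rhea < Enzo; Enzo < Soren; Soren < Bea.
Together: Priya < Amir < Mina < Rhea < Enzo < Soren < Bea.
So Priya < Bea; Priya is the lower of the two.

Priya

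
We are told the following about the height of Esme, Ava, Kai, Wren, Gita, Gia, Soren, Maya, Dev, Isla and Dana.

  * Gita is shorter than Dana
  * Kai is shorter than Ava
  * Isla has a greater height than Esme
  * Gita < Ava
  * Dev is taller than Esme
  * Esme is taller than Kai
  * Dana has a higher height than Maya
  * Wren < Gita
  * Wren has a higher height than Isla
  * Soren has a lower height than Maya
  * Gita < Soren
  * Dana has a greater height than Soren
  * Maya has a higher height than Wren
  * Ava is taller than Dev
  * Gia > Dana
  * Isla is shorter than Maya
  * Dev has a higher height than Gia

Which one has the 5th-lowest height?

Gita

Chaining the given pairs: Kai < Esme < Isla < Wren < Gita < Soren < Maya < Dana < Gia < Dev < Ava.
Counting 5 from the smallest end gives Gita.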